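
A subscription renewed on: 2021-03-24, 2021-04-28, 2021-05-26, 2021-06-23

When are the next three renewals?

2021-07-28, 2021-08-25, 2021-09-22

These are Wednesdays at 28- or 35-day spacing (35, 28, 28).
The pattern: 4th Wednesday of the month.
July 2021 — 4th Wednesday is 2021-07-28.
August 2021 — 4th Wednesday is 2021-08-25.
4th Wednesday of September 2021: 2021-09-22.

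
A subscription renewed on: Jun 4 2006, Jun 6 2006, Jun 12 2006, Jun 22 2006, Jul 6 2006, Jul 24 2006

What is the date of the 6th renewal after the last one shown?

The spacing grows by 4 each time: 2, 6, 10, 14, 18 days.
Next gap: 22 days. Jul 24 2006 + 22 days = Aug 15 2006.
Next gap: 26 days. Aug 15 2006 + 26 days = Sep 10 2006.
Next gap: 30 days. Sep 10 2006 + 30 days = Oct 10 2006.
Next gap: 34 days. Oct 10 2006 + 34 days = Nov 13 2006.
Next gap: 38 days. Nov 13 2006 + 38 days = Dec 21 2006.
Next gap: 42 days. Dec 21 2006 + 42 days = Feb 1 2007.

Feb 1 2007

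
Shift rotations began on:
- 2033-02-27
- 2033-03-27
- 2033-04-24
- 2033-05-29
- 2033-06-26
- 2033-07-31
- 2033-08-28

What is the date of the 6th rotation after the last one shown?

2034-02-26

These are Sundays with 28, 28, 35, 28, 35, 28-day gaps.
Each is the final Sunday of its month — 2033-05-29 is past the 28th, so '4th Sunday' doesn't fit.
Last Sunday of September 2033: 2033-09-25.
Last Sunday of October 2033: 2033-10-30.
Last Sunday of November 2033: 2033-11-27.
December 2033 ends with Sunday 2033-12-25.
January 2034 ends with Sunday 2034-01-29.
February 2034 ends with Sunday 2034-02-26.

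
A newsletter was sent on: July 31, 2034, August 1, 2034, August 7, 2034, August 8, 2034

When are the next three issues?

Every event lands on a Monday or Tuesday (gaps cycle 1, 6, 1).
So the schedule is: every Monday and Tuesday.
The following Monday is August 14, 2034.
Next Tuesday: August 15, 2034.
Next Monday: August 21, 2034.

August 14, 2034; August 15, 2034; August 21, 2034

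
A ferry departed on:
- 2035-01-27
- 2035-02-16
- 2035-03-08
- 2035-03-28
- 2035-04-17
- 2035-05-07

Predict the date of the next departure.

Gaps between consecutive events: 20, 20, 20, 20, 20 days — a constant 20-day interval.
2035-05-07 + 20 days = 2035-05-27.

2035-05-27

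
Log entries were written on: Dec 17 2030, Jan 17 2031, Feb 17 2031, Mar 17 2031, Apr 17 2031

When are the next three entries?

Gaps: 31, 31, 28, 31 days — not constant. Every event is on the 17th of the month.
Pattern: the 17th of each month.
Next: May 2031 → May 17 2031.
Next: June 2031 → Jun 17 2031.
July 2031: Jul 17 2031.

May 17 2031, Jun 17 2031, Jul 17 2031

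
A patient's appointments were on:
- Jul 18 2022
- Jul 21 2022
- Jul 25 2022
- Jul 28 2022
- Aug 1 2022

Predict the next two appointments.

Aug 4 2022, Aug 8 2022

Every event lands on a Monday or Thursday (gaps cycle 3, 4, 3, 4).
So the schedule is: every Monday and Thursday.
Next Thursday: Aug 4 2022.
Next Monday: Aug 8 2022.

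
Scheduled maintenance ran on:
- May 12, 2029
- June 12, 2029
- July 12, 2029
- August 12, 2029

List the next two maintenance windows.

Gaps: 31, 30, 31 days — not constant. Every event is on the 12th of the month.
Pattern: the 12th of each month.
September 2029: September 12, 2029.
Next: October 2029 → October 12, 2029.

September 12, 2029; October 12, 2029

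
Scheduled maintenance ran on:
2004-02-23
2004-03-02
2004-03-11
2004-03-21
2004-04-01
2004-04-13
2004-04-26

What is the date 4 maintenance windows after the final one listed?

Intervals are 8, 9, 10, 11, 12, 13 days — an arithmetic progression with common difference 1.
Next gap: 14 days. 2004-04-26 + 14 days = 2004-05-10.
Next gap: 15 days. 2004-05-10 + 15 days = 2004-05-25.
Next gap: 16 days. 2004-05-25 + 16 days = 2004-06-10.
Next gap: 17 days. 2004-06-10 + 17 days = 2004-06-27.

2004-06-27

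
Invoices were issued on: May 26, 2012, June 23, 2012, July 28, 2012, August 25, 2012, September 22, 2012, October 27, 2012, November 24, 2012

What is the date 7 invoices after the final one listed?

June 22, 2013

These are Saturdays at 28- or 35-day spacing (28, 35, 28, 28, 35, 28).
The pattern: 4th Saturday of the month.
4th Saturday of December 2012: December 22, 2012.
4th Saturday of January 2013: January 26, 2013.
February 2013 — 4th Saturday is February 23, 2013.
March 2013 — 4th Saturday is March 23, 2013.
4th Saturday of April 2013: April 27, 2013.
May 2013 — 4th Saturday is May 25, 2013.
4th Saturday of June 2013: June 22, 2013.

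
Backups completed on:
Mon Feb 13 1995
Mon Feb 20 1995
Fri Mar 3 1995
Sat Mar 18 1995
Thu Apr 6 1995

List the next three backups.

Sat Apr 29 1995, Fri May 26 1995, Mon Jun 26 1995

Gaps: 7, 11, 15, 19 days — each gap is 4 larger than the previous one.
Next gap: 23 days. Thu Apr 6 1995 + 23 days = Sat Apr 29 1995.
Next gap: 27 days. Sat Apr 29 1995 + 27 days = Fri May 26 1995.
Next gap: 31 days. Fri May 26 1995 + 31 days = Mon Jun 26 1995.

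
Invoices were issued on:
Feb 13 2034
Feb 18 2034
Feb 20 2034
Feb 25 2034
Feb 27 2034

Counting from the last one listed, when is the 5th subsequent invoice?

Mar 18 2034

Every event lands on a Monday or Saturday (gaps cycle 5, 2, 5, 2).
So the schedule is: every Monday and Saturday.
The following Saturday is Mar 4 2034.
Next Monday: Mar 6 2034.
The following Saturday is Mar 11 2034.
The following Monday is Mar 13 2034.
The following Saturday is Mar 18 2034.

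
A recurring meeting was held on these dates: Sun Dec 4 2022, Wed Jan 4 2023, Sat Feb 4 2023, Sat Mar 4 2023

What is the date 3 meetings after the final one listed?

Gaps: 31, 31, 28 days — not constant. Every event is on the 4th of the month.
Pattern: the 4th of each month.
April 2023: Tue Apr 4 2023.
May 2023: Thu May 4 2023.
June 2023: Sun Jun 4 2023.

Sun Jun 4 2023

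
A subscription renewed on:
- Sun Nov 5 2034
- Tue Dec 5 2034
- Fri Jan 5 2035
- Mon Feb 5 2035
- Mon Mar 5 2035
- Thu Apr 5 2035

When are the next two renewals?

Sat May 5 2035, Tue Jun 5 2035

Each date is the 5th; the gaps (30, 31, 31, 28, 31) track the month lengths.
The rule is the 5th of each month.
Next: May 2035 → Sat May 5 2035.
Next: June 2035 → Tue Jun 5 2035.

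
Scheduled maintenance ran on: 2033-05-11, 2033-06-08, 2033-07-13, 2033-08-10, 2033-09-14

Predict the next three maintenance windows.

2033-10-12, 2033-11-09, 2033-12-14

These are Wednesdays at 28- or 35-day spacing (28, 35, 28, 35).
The pattern: 2nd Wednesday of the month.
2nd Wednesday of October 2033: 2033-10-12.
November 2033 — 2nd Wednesday is 2033-11-09.
2nd Wednesday of December 2033: 2033-12-14.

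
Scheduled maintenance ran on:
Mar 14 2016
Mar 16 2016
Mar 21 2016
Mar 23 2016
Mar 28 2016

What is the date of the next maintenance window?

Mar 30 2016

Gaps: 2, 5, 2, 5 days — not constant, but cyclic with period 2.
The events fall on every Monday and Wednesday.
Next Wednesday: Mar 30 2016.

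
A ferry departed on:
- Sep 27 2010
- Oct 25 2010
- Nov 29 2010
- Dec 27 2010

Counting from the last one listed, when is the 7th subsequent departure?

Jul 25 2011

Every date is a Monday; gaps 28, 35, 28 days.
Each is the last Monday of its month (at least one falls on the 29th or later, ruling out '4th Monday').
January 2011 ends with Monday Jan 31 2011.
Last Monday of February 2011: Feb 28 2011.
March 2011 ends with Monday Mar 28 2011.
April 2011 ends with Monday Apr 25 2011.
May 2011 ends with Monday May 30 2011.
June 2011 ends with Monday Jun 27 2011.
Last Monday of July 2011: Jul 25 2011.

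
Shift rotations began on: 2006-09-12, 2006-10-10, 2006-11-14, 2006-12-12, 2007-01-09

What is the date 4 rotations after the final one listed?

2007-05-08

Gaps: 28, 35, 28, 28 days — a mix of 28 and 35. Every date is a Tuesday.
Each is the 2nd Tuesday of its month.
February 2007 — 2nd Tuesday is 2007-02-13.
March 2007 — 2nd Tuesday is 2007-03-13.
April 2007 — 2nd Tuesday is 2007-04-10.
2nd Tuesday of May 2007: 2007-05-08.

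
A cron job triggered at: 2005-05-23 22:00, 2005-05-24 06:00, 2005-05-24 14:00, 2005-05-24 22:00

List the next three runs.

2005-05-25 06:00, 2005-05-25 14:00, 2005-05-25 22:00

Spacing: 8, 8, 8 h — constant 8 h.
2005-05-24 22:00 + 8 h = 2005-05-25 06:00.
2005-05-25 06:00 + 8 h = 2005-05-25 14:00.
2005-05-25 14:00 + 8 h = 2005-05-25 22:00.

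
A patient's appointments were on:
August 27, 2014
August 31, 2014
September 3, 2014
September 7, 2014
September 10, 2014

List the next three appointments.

Gaps: 4, 3, 4, 3 days — not constant, but cyclic with period 2.
The events fall on every Wednesday and Sunday.
Next Sunday: September 14, 2014.
The following Wednesday is September 17, 2014.
Next Sunday: September 21, 2014.

September 14, 2014; September 17, 2014; September 21, 2014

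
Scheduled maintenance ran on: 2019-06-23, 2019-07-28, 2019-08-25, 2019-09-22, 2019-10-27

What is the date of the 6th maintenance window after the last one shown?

Gaps: 35, 28, 28, 35 days — a mix of 28 and 35. Every date is a Sunday.
Each is the 4th Sunday of its month.
November 2019 — 4th Sunday is 2019-11-24.
4th Sunday of December 2019: 2019-12-22.
4th Sunday of January 2020: 2020-01-26.
4th Sunday of February 2020: 2020-02-23.
March 2020 — 4th Sunday is 2020-03-22.
April 2020 — 4th Sunday is 2020-04-26.

2020-04-26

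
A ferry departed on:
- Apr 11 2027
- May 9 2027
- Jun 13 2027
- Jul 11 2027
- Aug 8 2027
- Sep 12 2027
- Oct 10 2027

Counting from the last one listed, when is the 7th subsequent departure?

May 14 2028

These are Sundays at 28- or 35-day spacing (28, 35, 28, 28, 35, 28).
The pattern: 2nd Sunday of the month.
November 2027 — 2nd Sunday is Nov 14 2027.
2nd Sunday of December 2027: Dec 12 2027.
2nd Sunday of January 2028: Jan 9 2028.
2nd Sunday of February 2028: Feb 13 2028.
2nd Sunday of March 2028: Mar 12 2028.
April 2028 — 2nd Sunday is Apr 9 2028.
2nd Sunday of May 2028: May 14 2028.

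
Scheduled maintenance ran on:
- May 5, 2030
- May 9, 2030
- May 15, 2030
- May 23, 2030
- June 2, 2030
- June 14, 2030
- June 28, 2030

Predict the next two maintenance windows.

July 14, 2030; August 1, 2030

Gaps: 4, 6, 8, 10, 12, 14 days — each gap is 2 larger than the previous one.
Next gap: 16 days. June 28, 2030 + 16 days = July 14, 2030.
Next gap: 18 days. July 14, 2030 + 18 days = August 1, 2030.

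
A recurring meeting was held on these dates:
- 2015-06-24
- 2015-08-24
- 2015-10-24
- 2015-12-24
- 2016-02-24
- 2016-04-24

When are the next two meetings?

2016-06-24, 2016-08-24

Gaps: 61, 61, 61, 62, 60 days — not constant. Every event is on the 24th of the month.
Pattern: the 24th of every 2 months.
June 2016: 2016-06-24.
August 2016: 2016-08-24.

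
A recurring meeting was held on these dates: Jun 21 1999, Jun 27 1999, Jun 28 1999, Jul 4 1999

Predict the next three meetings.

Jul 5 1999, Jul 11 1999, Jul 12 1999

Gaps: 6, 1, 6 days — not constant, but cyclic with period 2.
The events fall on every Monday and Sunday.
Next Monday: Jul 5 1999.
The following Sunday is Jul 11 1999.
The following Monday is Jul 12 1999.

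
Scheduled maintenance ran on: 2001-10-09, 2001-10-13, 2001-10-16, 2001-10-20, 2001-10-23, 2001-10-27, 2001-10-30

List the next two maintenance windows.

The gap pattern 4, 3, 4, 3, 4, 3 repeats every 2 events.
These are the Tuesdays and Saturdays of each week.
Next Saturday: 2001-11-03.
Next Tuesday: 2001-11-06.

2001-11-03, 2001-11-06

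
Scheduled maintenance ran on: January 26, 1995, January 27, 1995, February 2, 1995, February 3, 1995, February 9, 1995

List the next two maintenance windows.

Every event lands on a Thursday or Friday (gaps cycle 1, 6, 1, 6).
So the schedule is: every Thursday and Friday.
Next Friday: February 10, 1995.
The following Thursday is February 16, 1995.

February 10, 1995; February 16, 1995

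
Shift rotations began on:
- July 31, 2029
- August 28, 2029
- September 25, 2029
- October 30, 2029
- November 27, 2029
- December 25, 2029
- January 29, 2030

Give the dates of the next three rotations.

Every date is a Tuesday; gaps 28, 28, 35, 28, 28, 35 days.
Each is the last Tuesday of its month (at least one falls on the 29th or later, ruling out '4th Tuesday').
Last Tuesday of February 2030: February 26, 2030.
March 2030 ends with Tuesday March 26, 2030.
Last Tuesday of April 2030: April 30, 2030.

February 26, 2030; March 26, 2030; April 30, 2030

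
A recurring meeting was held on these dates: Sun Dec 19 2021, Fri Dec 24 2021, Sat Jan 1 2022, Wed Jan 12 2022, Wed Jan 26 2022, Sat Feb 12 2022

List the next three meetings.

The spacing grows by 3 each time: 5, 8, 11, 14, 17 days.
Next gap: 20 days. Sat Feb 12 2022 + 20 days = Fri Mar 4 2022.
Next gap: 23 days. Fri Mar 4 2022 + 23 days = Sun Mar 27 2022.
Next gap: 26 days. Sun Mar 27 2022 + 26 days = Fri Apr 22 2022.

Fri Mar 4 2022, Sun Mar 27 2022, Fri Apr 22 2022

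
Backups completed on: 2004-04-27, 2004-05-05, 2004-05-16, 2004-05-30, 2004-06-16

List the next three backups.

The spacing grows by 3 each time: 8, 11, 14, 17 days.
Next gap: 20 days. 2004-06-16 + 20 days = 2004-07-06.
Next gap: 23 days. 2004-07-06 + 23 days = 2004-07-29.
Next gap: 26 days. 2004-07-29 + 26 days = 2004-08-24.

2004-07-06, 2004-07-29, 2004-08-24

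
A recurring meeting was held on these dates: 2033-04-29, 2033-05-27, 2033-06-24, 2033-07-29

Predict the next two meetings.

These are Fridays with 28, 28, 35-day gaps.
Each is the final Friday of its month — 2033-04-29 is past the 28th, so '4th Friday' doesn't fit.
Last Friday of August 2033: 2033-08-26.
Last Friday of September 2033: 2033-09-30.

2033-08-26, 2033-09-30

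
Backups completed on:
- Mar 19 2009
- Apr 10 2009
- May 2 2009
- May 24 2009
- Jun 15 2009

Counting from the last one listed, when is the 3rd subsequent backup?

Aug 20 2009

Gaps between consecutive events: 22, 22, 22, 22 days — a constant 22-day interval.
Jun 15 2009 + 22 days = Jul 7 2009.
Jul 7 2009 + 22 days = Jul 29 2009.
Jul 29 2009 + 22 days = Aug 20 2009.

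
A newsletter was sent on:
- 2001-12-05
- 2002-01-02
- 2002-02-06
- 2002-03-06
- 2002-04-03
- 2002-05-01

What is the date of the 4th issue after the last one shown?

All dates are Wednesdays, 28, 35, 28, 28, 28 days apart.
Specifically, the 1st Wednesday of each month.
1st Wednesday of June 2002: 2002-06-05.
1st Wednesday of July 2002: 2002-07-03.
August 2002 — 1st Wednesday is 2002-08-07.
1st Wednesday of September 2002: 2002-09-04.

2002-09-04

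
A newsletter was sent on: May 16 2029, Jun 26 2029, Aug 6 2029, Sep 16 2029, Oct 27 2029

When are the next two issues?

Dec 7 2029, Jan 17 2030

The spacing is 41, 41, 41, 41 days — always 41 days.
Oct 27 2029 + 41 days = Dec 7 2029.
Dec 7 2029 + 41 days = Jan 17 2030.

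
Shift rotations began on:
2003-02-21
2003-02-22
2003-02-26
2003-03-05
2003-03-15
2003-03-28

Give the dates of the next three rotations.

Gaps: 1, 4, 7, 10, 13 days — each gap is 3 larger than the previous one.
Next gap: 16 days. 2003-03-28 + 16 days = 2003-04-13.
Next gap: 19 days. 2003-04-13 + 19 days = 2003-05-02.
Next gap: 22 days. 2003-05-02 + 22 days = 2003-05-24.

2003-04-13, 2003-05-02, 2003-05-24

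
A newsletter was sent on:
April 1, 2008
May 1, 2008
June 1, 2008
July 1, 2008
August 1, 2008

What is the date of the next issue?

September 1, 2008

Gaps: 30, 31, 30, 31 days — not constant. Every event is on the 1st of the month.
Pattern: the 1st of each month.
Next: September 2008 → September 1, 2008.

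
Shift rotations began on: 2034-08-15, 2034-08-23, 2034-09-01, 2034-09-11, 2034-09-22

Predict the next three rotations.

2034-10-04, 2034-10-17, 2034-10-31

The spacing grows by 1 each time: 8, 9, 10, 11 days.
Next gap: 12 days. 2034-09-22 + 12 days = 2034-10-04.
Next gap: 13 days. 2034-10-04 + 13 days = 2034-10-17.
Next gap: 14 days. 2034-10-17 + 14 days = 2034-10-31.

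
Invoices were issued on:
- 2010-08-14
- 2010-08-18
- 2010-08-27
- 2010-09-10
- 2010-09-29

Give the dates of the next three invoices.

Gaps: 4, 9, 14, 19 days — each gap is 5 larger than the previous one.
Next gap: 24 days. 2010-09-29 + 24 days = 2010-10-23.
Next gap: 29 days. 2010-10-23 + 29 days = 2010-11-21.
Next gap: 34 days. 2010-11-21 + 34 days = 2010-12-25.

2010-10-23, 2010-11-21, 2010-12-25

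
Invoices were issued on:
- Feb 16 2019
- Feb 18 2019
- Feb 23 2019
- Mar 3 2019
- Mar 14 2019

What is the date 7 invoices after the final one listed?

Aug 22 2019

Intervals are 2, 5, 8, 11 days — an arithmetic progression with common difference 3.
Next gap: 14 days. Mar 14 2019 + 14 days = Mar 28 2019.
Next gap: 17 days. Mar 28 2019 + 17 days = Apr 14 2019.
Next gap: 20 days. Apr 14 2019 + 20 days = May 4 2019.
Next gap: 23 days. May 4 2019 + 23 days = May 27 2019.
Next gap: 26 days. May 27 2019 + 26 days = Jun 22 2019.
Next gap: 29 days. Jun 22 2019 + 29 days = Jul 21 2019.
Next gap: 32 days. Jul 21 2019 + 32 days = Aug 22 2019.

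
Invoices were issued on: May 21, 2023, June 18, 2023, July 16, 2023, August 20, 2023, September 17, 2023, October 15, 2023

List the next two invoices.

November 19, 2023; December 17, 2023

Gaps: 28, 28, 35, 28, 28 days — a mix of 28 and 35. Every date is a Sunday.
Each is the 3rd Sunday of its month.
November 2023 — 3rd Sunday is November 19, 2023.
December 2023 — 3rd Sunday is December 17, 2023.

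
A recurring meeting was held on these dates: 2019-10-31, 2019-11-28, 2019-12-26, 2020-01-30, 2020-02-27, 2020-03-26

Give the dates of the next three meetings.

2020-04-30, 2020-05-28, 2020-06-25

Every date is a Thursday; gaps 28, 28, 35, 28, 28 days.
Each is the last Thursday of its month (at least one falls on the 29th or later, ruling out '4th Thursday').
Last Thursday of April 2020: 2020-04-30.
Last Thursday of May 2020: 2020-05-28.
June 2020 ends with Thursday 2020-06-25.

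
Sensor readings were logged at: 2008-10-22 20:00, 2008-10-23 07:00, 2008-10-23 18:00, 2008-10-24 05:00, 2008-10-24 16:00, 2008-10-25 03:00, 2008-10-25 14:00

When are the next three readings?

The interval is a steady 11 hours (11, 11, 11, 11, 11, 11).
2008-10-25 14:00 + 11 h = 2008-10-26 01:00.
2008-10-26 01:00 + 11 h = 2008-10-26 12:00.
2008-10-26 12:00 + 11 h = 2008-10-26 23:00.

2008-10-26 01:00, 2008-10-26 12:00, 2008-10-26 23:00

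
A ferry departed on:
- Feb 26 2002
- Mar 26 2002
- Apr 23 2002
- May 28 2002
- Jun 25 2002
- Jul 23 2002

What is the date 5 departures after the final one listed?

Gaps: 28, 28, 35, 28, 28 days — a mix of 28 and 35. Every date is a Tuesday.
Each is the 4th Tuesday of its month.
August 2002 — 4th Tuesday is Aug 27 2002.
4th Tuesday of September 2002: Sep 24 2002.
4th Tuesday of October 2002: Oct 22 2002.
November 2002 — 4th Tuesday is Nov 26 2002.
December 2002 — 4th Tuesday is Dec 24 2002.

Dec 24 2002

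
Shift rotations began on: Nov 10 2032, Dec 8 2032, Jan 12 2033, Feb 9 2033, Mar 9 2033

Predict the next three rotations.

Gaps: 28, 35, 28, 28 days — a mix of 28 and 35. Every date is a Wednesday.
Each is the 2nd Wednesday of its month.
2nd Wednesday of April 2033: Apr 13 2033.
May 2033 — 2nd Wednesday is May 11 2033.
2nd Wednesday of June 2033: Jun 8 2033.

Apr 13 2033, May 11 2033, Jun 8 2033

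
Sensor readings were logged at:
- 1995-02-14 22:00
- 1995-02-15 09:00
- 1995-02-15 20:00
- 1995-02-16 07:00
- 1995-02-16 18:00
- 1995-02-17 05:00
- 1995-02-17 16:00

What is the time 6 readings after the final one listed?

1995-02-20 10:00

Gaps: 11, 11, 11, 11, 11, 11 hours — each event is 11 hours after the previous one.
1995-02-17 16:00 + 11 h = 1995-02-18 03:00.
1995-02-18 03:00 + 11 h = 1995-02-18 14:00.
1995-02-18 14:00 + 11 h = 1995-02-19 01:00.
1995-02-19 01:00 + 11 h = 1995-02-19 12:00.
1995-02-19 12:00 + 11 h = 1995-02-19 23:00.
1995-02-19 23:00 + 11 h = 1995-02-20 10:00.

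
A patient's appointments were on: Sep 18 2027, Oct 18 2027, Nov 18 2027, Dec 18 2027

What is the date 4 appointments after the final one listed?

Apr 18 2028

The day-of-month is always 18 (30, 31, 30 days between events).
So this recurs on the 18th of each month.
Next: January 2028 → Jan 18 2028.
February 2028: Feb 18 2028.
Next: March 2028 → Mar 18 2028.
April 2028: Apr 18 2028.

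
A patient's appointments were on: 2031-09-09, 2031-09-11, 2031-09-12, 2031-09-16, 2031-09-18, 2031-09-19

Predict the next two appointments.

Gaps: 2, 1, 4, 2, 1 days — not constant, but cyclic with period 3.
The events fall on every Tuesday, Thursday and Friday.
Next Tuesday: 2031-09-23.
Next Thursday: 2031-09-25.

2031-09-23, 2031-09-25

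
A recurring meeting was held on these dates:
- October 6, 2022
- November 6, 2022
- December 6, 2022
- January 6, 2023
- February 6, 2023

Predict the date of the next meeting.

March 6, 2023

Gaps: 31, 30, 31, 31 days — not constant. Every event is on the 6th of the month.
Pattern: the 6th of each month.
Next: March 2023 → March 6, 2023.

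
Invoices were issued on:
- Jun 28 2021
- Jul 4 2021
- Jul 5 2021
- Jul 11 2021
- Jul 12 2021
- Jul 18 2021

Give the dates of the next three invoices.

Jul 19 2021, Jul 25 2021, Jul 26 2021

Gaps: 6, 1, 6, 1, 6 days — not constant, but cyclic with period 2.
The events fall on every Monday and Sunday.
Next Monday: Jul 19 2021.
The following Sunday is Jul 25 2021.
Next Monday: Jul 26 2021.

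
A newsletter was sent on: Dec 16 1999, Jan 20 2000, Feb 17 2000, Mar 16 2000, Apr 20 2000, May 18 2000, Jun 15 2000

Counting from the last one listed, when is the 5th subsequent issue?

Gaps: 35, 28, 28, 35, 28, 28 days — a mix of 28 and 35. Every date is a Thursday.
Each is the 3rd Thursday of its month.
July 2000 — 3rd Thursday is Jul 20 2000.
August 2000 — 3rd Thursday is Aug 17 2000.
September 2000 — 3rd Thursday is Sep 21 2000.
October 2000 — 3rd Thursday is Oct 19 2000.
November 2000 — 3rd Thursday is Nov 16 2000.

Nov 16 2000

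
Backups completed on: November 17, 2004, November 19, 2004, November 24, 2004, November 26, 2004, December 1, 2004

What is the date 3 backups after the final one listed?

Gaps: 2, 5, 2, 5 days — not constant, but cyclic with period 2.
The events fall on every Wednesday and Friday.
The following Friday is December 3, 2004.
Next Wednesday: December 8, 2004.
Next Friday: December 10, 2004.

December 10, 2004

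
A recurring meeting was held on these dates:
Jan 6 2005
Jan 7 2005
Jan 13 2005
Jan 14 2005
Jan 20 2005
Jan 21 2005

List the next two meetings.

Jan 27 2005, Jan 28 2005

The gap pattern 1, 6, 1, 6, 1 repeats every 2 events.
These are the Thursdays and Fridays of each week.
The following Thursday is Jan 27 2005.
Next Friday: Jan 28 2005.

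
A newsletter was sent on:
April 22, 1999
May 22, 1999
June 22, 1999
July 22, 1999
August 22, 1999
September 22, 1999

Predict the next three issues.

Each date is the 22nd; the gaps (30, 31, 30, 31, 31) track the month lengths.
The rule is the 22nd of each month.
Next: October 1999 → October 22, 1999.
Next: November 1999 → November 22, 1999.
Next: December 1999 → December 22, 1999.

October 22, 1999; November 22, 1999; December 22, 1999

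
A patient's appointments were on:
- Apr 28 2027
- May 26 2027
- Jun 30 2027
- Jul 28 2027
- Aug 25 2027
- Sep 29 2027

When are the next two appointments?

Oct 27 2027, Nov 24 2027

These are Wednesdays with 28, 35, 28, 28, 35-day gaps.
Each is the final Wednesday of its month — Jun 30 2027 is past the 28th, so '4th Wednesday' doesn't fit.
Last Wednesday of October 2027: Oct 27 2027.
November 2027 ends with Wednesday Nov 24 2027.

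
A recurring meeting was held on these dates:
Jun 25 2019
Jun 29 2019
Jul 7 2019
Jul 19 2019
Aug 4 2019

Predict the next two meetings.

Gaps: 4, 8, 12, 16 days — each gap is 4 larger than the previous one.
Next gap: 20 days. Aug 4 2019 + 20 days = Aug 24 2019.
Next gap: 24 days. Aug 24 2019 + 24 days = Sep 17 2019.

Aug 24 2019, Sep 17 2019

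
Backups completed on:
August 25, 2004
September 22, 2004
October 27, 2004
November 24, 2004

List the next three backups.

December 22, 2004; January 26, 2005; February 23, 2005

All dates are Wednesdays, 28, 35, 28 days apart.
Specifically, the 4th Wednesday of each month.
4th Wednesday of December 2004: December 22, 2004.
4th Wednesday of January 2005: January 26, 2005.
February 2005 — 4th Wednesday is February 23, 2005.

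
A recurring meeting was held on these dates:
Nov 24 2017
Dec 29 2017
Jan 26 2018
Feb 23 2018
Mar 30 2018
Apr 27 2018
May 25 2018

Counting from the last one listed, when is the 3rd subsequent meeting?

Aug 31 2018

These are Fridays with 35, 28, 28, 35, 28, 28-day gaps.
Each is the final Friday of its month — Dec 29 2017 is past the 28th, so '4th Friday' doesn't fit.
June 2018 ends with Friday Jun 29 2018.
July 2018 ends with Friday Jul 27 2018.
Last Friday of August 2018: Aug 31 2018.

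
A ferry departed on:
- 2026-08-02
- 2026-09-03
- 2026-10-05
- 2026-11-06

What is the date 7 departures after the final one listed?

2027-06-18

Gaps between consecutive events: 32, 32, 32 days — a constant 32-day interval.
2026-11-06 + 32 days = 2026-12-08.
2026-12-08 + 32 days = 2027-01-09.
2027-01-09 + 32 days = 2027-02-10.
2027-02-10 + 32 days = 2027-03-14.
2027-03-14 + 32 days = 2027-04-15.
2027-04-15 + 32 days = 2027-05-17.
2027-05-17 + 32 days = 2027-06-18.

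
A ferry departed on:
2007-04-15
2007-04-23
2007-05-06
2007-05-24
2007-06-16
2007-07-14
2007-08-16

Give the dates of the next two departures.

2007-09-23, 2007-11-05

Gaps: 8, 13, 18, 23, 28, 33 days — each gap is 5 larger than the previous one.
Next gap: 38 days. 2007-08-16 + 38 days = 2007-09-23.
Next gap: 43 days. 2007-09-23 + 43 days = 2007-11-05.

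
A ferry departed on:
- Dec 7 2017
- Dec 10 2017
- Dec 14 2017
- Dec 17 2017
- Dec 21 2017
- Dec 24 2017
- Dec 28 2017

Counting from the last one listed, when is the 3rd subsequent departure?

Jan 7 2018

Gaps: 3, 4, 3, 4, 3, 4 days — not constant, but cyclic with period 2.
The events fall on every Thursday and Sunday.
The following Sunday is Dec 31 2017.
Next Thursday: Jan 4 2018.
The following Sunday is Jan 7 2018.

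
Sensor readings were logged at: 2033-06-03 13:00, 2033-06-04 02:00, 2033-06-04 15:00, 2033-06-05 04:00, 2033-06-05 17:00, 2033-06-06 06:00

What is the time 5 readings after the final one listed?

Spacing: 13, 13, 13, 13, 13 h — constant 13 h.
2033-06-06 06:00 + 13 h = 2033-06-06 19:00.
2033-06-06 19:00 + 13 h = 2033-06-07 08:00.
2033-06-07 08:00 + 13 h = 2033-06-07 21:00.
2033-06-07 21:00 + 13 h = 2033-06-08 10:00.
2033-06-08 10:00 + 13 h = 2033-06-08 23:00.

2033-06-08 23:00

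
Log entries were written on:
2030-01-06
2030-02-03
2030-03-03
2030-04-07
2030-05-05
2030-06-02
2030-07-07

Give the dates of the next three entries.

2030-08-04, 2030-09-01, 2030-10-06

Gaps: 28, 28, 35, 28, 28, 35 days — a mix of 28 and 35. Every date is a Sunday.
Each is the 1st Sunday of its month.
August 2030 — 1st Sunday is 2030-08-04.
September 2030 — 1st Sunday is 2030-09-01.
1st Sunday of October 2030: 2030-10-06.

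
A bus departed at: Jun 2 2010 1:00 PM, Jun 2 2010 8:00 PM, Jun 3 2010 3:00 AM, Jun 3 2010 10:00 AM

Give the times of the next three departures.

The interval is a steady 7 hours (7, 7, 7).
Jun 3 2010 10:00 AM + 7 h = Jun 3 2010 5:00 PM.
Jun 3 2010 5:00 PM + 7 h = Jun 4 2010 12:00 AM.
Jun 4 2010 12:00 AM + 7 h = Jun 4 2010 7:00 AM.

Jun 3 2010 5:00 PM, Jun 4 2010 12:00 AM, Jun 4 2010 7:00 AM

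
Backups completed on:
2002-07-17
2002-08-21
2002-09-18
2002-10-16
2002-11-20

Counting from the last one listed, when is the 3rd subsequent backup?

2003-02-19

These are Wednesdays at 28- or 35-day spacing (35, 28, 28, 35).
The pattern: 3rd Wednesday of the month.
December 2002 — 3rd Wednesday is 2002-12-18.
January 2003 — 3rd Wednesday is 2003-01-15.
3rd Wednesday of February 2003: 2003-02-19.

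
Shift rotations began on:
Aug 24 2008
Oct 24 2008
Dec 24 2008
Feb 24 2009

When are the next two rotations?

Apr 24 2009, Jun 24 2009

Each date is the 24th; the gaps (61, 61, 62) track the month lengths.
The rule is the 24th of every 2 months.
Next: April 2009 → Apr 24 2009.
June 2009: Jun 24 2009.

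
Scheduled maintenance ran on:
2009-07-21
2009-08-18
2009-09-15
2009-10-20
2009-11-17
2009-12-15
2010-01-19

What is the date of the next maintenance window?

2010-02-16

Gaps: 28, 28, 35, 28, 28, 35 days — a mix of 28 and 35. Every date is a Tuesday.
Each is the 3rd Tuesday of its month.
3rd Tuesday of February 2010: 2010-02-16.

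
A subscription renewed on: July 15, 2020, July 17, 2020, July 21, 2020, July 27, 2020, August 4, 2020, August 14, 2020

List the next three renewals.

August 26, 2020; September 9, 2020; September 25, 2020

The spacing grows by 2 each time: 2, 4, 6, 8, 10 days.
Next gap: 12 days. August 14, 2020 + 12 days = August 26, 2020.
Next gap: 14 days. August 26, 2020 + 14 days = September 9, 2020.
Next gap: 16 days. September 9, 2020 + 16 days = September 25, 2020.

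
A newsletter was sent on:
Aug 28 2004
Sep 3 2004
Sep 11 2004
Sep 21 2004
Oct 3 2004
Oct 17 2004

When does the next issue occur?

The spacing grows by 2 each time: 6, 8, 10, 12, 14 days.
Next gap: 16 days. Oct 17 2004 + 16 days = Nov 2 2004.

Nov 2 2004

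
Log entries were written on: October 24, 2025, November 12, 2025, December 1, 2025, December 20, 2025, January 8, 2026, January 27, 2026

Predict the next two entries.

Gaps between consecutive events: 19, 19, 19, 19, 19 days — a constant 19-day interval.
January 27, 2026 + 19 days = February 15, 2026.
February 15, 2026 + 19 days = March 6, 2026.

February 15, 2026; March 6, 2026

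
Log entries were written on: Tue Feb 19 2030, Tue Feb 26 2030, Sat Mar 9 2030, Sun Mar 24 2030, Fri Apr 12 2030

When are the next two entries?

Gaps: 7, 11, 15, 19 days — each gap is 4 larger than the previous one.
Next gap: 23 days. Fri Apr 12 2030 + 23 days = Sun May 5 2030.
Next gap: 27 days. Sun May 5 2030 + 27 days = Sat Jun 1 2030.

Sun May 5 2030, Sat Jun 1 2030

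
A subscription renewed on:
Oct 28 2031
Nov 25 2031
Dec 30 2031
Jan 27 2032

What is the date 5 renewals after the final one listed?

All Tuesdays; the gaps (28, 35, 28) vary with month length.
This is the last Tuesday of each month.
Last Tuesday of February 2032: Feb 24 2032.
March 2032 ends with Tuesday Mar 30 2032.
April 2032 ends with Tuesday Apr 27 2032.
May 2032 ends with Tuesday May 25 2032.
June 2032 ends with Tuesday Jun 29 2032.

Jun 29 2032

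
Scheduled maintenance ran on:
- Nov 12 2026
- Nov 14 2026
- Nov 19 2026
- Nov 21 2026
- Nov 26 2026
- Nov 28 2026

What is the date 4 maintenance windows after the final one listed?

Dec 12 2026

The gap pattern 2, 5, 2, 5, 2 repeats every 2 events.
These are the Thursdays and Saturdays of each week.
Next Thursday: Dec 3 2026.
The following Saturday is Dec 5 2026.
Next Thursday: Dec 10 2026.
Next Saturday: Dec 12 2026.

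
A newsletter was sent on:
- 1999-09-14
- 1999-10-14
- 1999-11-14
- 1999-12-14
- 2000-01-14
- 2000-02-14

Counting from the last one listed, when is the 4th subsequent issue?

Gaps: 30, 31, 30, 31, 31 days — not constant. Every event is on the 14th of the month.
Pattern: the 14th of each month.
March 2000: 2000-03-14.
Next: April 2000 → 2000-04-14.
May 2000: 2000-05-14.
June 2000: 2000-06-14.

2000-06-14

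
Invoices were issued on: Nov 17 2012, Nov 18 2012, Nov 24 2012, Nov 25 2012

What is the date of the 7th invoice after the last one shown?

Every event lands on a Saturday or Sunday (gaps cycle 1, 6, 1).
So the schedule is: every Saturday and Sunday.
The following Saturday is Dec 1 2012.
The following Sunday is Dec 2 2012.
Next Saturday: Dec 8 2012.
Next Sunday: Dec 9 2012.
The following Saturday is Dec 15 2012.
The following Sunday is Dec 16 2012.
Next Saturday: Dec 22 2012.

Dec 22 2012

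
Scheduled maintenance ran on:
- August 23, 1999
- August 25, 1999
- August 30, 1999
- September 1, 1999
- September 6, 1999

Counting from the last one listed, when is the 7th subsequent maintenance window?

Gaps: 2, 5, 2, 5 days — not constant, but cyclic with period 2.
The events fall on every Monday and Wednesday.
Next Wednesday: September 8, 1999.
Next Monday: September 13, 1999.
Next Wednesday: September 15, 1999.
The following Monday is September 20, 1999.
Next Wednesday: September 22, 1999.
The following Monday is September 27, 1999.
The following Wednesday is September 29, 1999.

September 29, 1999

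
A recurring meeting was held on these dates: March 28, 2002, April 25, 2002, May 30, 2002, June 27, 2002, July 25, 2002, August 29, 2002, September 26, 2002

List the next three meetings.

October 31, 2002; November 28, 2002; December 26, 2002

These are Thursdays with 28, 35, 28, 28, 35, 28-day gaps.
Each is the final Thursday of its month — May 30, 2002 is past the 28th, so '4th Thursday' doesn't fit.
Last Thursday of October 2002: October 31, 2002.
Last Thursday of November 2002: November 28, 2002.
Last Thursday of December 2002: December 26, 2002.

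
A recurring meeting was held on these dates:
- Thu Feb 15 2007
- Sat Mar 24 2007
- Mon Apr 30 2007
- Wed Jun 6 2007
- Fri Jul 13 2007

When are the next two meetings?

Sun Aug 19 2007, Tue Sep 25 2007

The spacing is 37, 37, 37, 37 days — always 37 days.
Fri Jul 13 2007 + 37 days = Sun Aug 19 2007.
Sun Aug 19 2007 + 37 days = Tue Sep 25 2007.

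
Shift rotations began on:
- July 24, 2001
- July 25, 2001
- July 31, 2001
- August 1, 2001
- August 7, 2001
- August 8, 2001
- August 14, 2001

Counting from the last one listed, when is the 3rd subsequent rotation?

August 22, 2001

Every event lands on a Tuesday or Wednesday (gaps cycle 1, 6, 1, 6, 1, 6).
So the schedule is: every Tuesday and Wednesday.
The following Wednesday is August 15, 2001.
The following Tuesday is August 21, 2001.
The following Wednesday is August 22, 2001.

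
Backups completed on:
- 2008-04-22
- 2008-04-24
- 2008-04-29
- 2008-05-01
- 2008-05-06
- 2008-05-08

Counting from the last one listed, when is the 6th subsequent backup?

The gap pattern 2, 5, 2, 5, 2 repeats every 2 events.
These are the Tuesdays and Thursdays of each week.
The following Tuesday is 2008-05-13.
The following Thursday is 2008-05-15.
The following Tuesday is 2008-05-20.
Next Thursday: 2008-05-22.
Next Tuesday: 2008-05-27.
The following Thursday is 2008-05-29.

2008-05-29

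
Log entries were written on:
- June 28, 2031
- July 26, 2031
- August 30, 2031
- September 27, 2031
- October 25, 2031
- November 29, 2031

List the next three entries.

These are Saturdays with 28, 35, 28, 28, 35-day gaps.
Each is the final Saturday of its month — August 30, 2031 is past the 28th, so '4th Saturday' doesn't fit.
Last Saturday of December 2031: December 27, 2031.
Last Saturday of January 2032: January 31, 2032.
February 2032 ends with Saturday February 28, 2032.

December 27, 2031; January 31, 2032; February 28, 2032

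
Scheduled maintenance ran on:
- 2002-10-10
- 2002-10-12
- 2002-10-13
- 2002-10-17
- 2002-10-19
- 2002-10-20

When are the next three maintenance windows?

2002-10-24, 2002-10-26, 2002-10-27

Gaps: 2, 1, 4, 2, 1 days — not constant, but cyclic with period 3.
The events fall on every Thursday, Saturday and Sunday.
Next Thursday: 2002-10-24.
Next Saturday: 2002-10-26.
The following Sunday is 2002-10-27.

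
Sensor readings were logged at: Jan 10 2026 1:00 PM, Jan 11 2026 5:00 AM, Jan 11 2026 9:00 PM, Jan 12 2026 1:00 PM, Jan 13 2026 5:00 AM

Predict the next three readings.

The interval is a steady 16 hours (16, 16, 16, 16).
Jan 13 2026 5:00 AM + 16 h = Jan 13 2026 9:00 PM.
Jan 13 2026 9:00 PM + 16 h = Jan 14 2026 1:00 PM.
Jan 14 2026 1:00 PM + 16 h = Jan 15 2026 5:00 AM.

Jan 13 2026 9:00 PM, Jan 14 2026 1:00 PM, Jan 15 2026 5:00 AM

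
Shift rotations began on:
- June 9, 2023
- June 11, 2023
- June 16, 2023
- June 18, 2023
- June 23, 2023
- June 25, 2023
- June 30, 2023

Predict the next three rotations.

July 2, 2023; July 7, 2023; July 9, 2023

The gap pattern 2, 5, 2, 5, 2, 5 repeats every 2 events.
These are the Fridays and Sundays of each week.
The following Sunday is July 2, 2023.
The following Friday is July 7, 2023.
Next Sunday: July 9, 2023.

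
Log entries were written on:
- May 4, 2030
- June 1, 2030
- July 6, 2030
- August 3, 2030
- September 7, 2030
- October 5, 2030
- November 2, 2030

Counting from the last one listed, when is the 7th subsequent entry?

June 7, 2031

Gaps: 28, 35, 28, 35, 28, 28 days — a mix of 28 and 35. Every date is a Saturday.
Each is the 1st Saturday of its month.
December 2030 — 1st Saturday is December 7, 2030.
1st Saturday of January 2031: January 4, 2031.
February 2031 — 1st Saturday is February 1, 2031.
1st Saturday of March 2031: March 1, 2031.
April 2031 — 1st Saturday is April 5, 2031.
1st Saturday of May 2031: May 3, 2031.
June 2031 — 1st Saturday is June 7, 2031.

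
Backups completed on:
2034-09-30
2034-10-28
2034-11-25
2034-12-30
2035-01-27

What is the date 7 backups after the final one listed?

Every date is a Saturday; gaps 28, 28, 35, 28 days.
Each is the last Saturday of its month (at least one falls on the 29th or later, ruling out '4th Saturday').
Last Saturday of February 2035: 2035-02-24.
Last Saturday of March 2035: 2035-03-31.
April 2035 ends with Saturday 2035-04-28.
Last Saturday of May 2035: 2035-05-26.
Last Saturday of June 2035: 2035-06-30.
Last Saturday of July 2035: 2035-07-28.
Last Saturday of August 2035: 2035-08-25.

2035-08-25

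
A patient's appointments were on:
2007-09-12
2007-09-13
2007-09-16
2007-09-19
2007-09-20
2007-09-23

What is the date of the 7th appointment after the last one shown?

The gap pattern 1, 3, 3, 1, 3 repeats every 3 events.
These are the Wednesdays, Thursdays and Sundays of each week.
The following Wednesday is 2007-09-26.
The following Thursday is 2007-09-27.
Next Sunday: 2007-09-30.
Next Wednesday: 2007-10-03.
The following Thursday is 2007-10-04.
Next Sunday: 2007-10-07.
Next Wednesday: 2007-10-10.

2007-10-10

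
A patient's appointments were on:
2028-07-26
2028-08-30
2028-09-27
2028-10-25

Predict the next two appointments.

Every date is a Wednesday; gaps 35, 28, 28 days.
Each is the last Wednesday of its month (at least one falls on the 29th or later, ruling out '4th Wednesday').
November 2028 ends with Wednesday 2028-11-29.
December 2028 ends with Wednesday 2028-12-27.

2028-11-29, 2028-12-27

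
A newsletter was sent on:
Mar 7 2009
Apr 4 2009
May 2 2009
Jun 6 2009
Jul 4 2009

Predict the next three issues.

Aug 1 2009, Sep 5 2009, Oct 3 2009

Gaps: 28, 28, 35, 28 days — a mix of 28 and 35. Every date is a Saturday.
Each is the 1st Saturday of its month.
August 2009 — 1st Saturday is Aug 1 2009.
1st Saturday of September 2009: Sep 5 2009.
October 2009 — 1st Saturday is Oct 3 2009.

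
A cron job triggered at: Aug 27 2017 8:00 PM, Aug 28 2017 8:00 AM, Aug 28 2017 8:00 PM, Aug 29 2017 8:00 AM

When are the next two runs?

Spacing: 12, 12, 12 h — constant 12 h.
Aug 29 2017 8:00 AM + 12 h = Aug 29 2017 8:00 PM.
Aug 29 2017 8:00 PM + 12 h = Aug 30 2017 8:00 AM.

Aug 29 2017 8:00 PM, Aug 30 2017 8:00 AM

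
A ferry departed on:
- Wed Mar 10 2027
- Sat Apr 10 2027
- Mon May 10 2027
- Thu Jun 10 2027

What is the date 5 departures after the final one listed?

The day-of-month is always 10 (31, 30, 31 days between events).
So this recurs on the 10th of each month.
July 2027: Sat Jul 10 2027.
August 2027: Tue Aug 10 2027.
Next: September 2027 → Fri Sep 10 2027.
October 2027: Sun Oct 10 2027.
Next: November 2027 → Wed Nov 10 2027.

Wed Nov 10 2027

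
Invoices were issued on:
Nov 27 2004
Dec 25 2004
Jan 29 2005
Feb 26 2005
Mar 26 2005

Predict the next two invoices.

Every date is a Saturday; gaps 28, 35, 28, 28 days.
Each is the last Saturday of its month (at least one falls on the 29th or later, ruling out '4th Saturday').
Last Saturday of April 2005: Apr 30 2005.
May 2005 ends with Saturday May 28 2005.

Apr 30 2005, May 28 2005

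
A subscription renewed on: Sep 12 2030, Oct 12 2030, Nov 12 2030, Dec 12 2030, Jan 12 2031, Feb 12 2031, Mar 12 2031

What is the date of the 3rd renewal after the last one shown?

Jun 12 2031

Each date is the 12th; the gaps (30, 31, 30, 31, 31, 28) track the month lengths.
The rule is the 12th of each month.
Next: April 2031 → Apr 12 2031.
Next: May 2031 → May 12 2031.
June 2031: Jun 12 2031.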